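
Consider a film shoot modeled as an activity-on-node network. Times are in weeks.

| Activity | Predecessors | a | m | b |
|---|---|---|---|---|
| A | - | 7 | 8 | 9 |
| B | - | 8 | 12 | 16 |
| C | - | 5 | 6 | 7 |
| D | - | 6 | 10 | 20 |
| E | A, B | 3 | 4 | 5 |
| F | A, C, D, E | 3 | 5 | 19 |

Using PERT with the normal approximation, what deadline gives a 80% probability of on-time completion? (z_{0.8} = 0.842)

te_A = (7 + 4·8 + 9)/6 = 48/6 = 8; σ²_A = ((9−7)/6)² = 0.111
te_B = (8 + 4·12 + 16)/6 = 72/6 = 12; σ²_B = ((16−8)/6)² = 1.778
te_C = (5 + 4·6 + 7)/6 = 36/6 = 6; σ²_C = ((7−5)/6)² = 0.111
te_D = (6 + 4·10 + 20)/6 = 66/6 = 11; σ²_D = ((20−6)/6)² = 5.444
te_E = (3 + 4·4 + 5)/6 = 24/6 = 4; σ²_E = ((5−3)/6)² = 0.111
te_F = (3 + 4·5 + 19)/6 = 42/6 = 7; σ²_F = ((19−3)/6)² = 7.111

Forward pass:
ES_A = 0; EF_A = 8
ES_B = 0; EF_B = 12
ES_C = 0; EF_C = 6
ES_D = 0; EF_D = 11
ES_E = max(EF_A=8, EF_B=12) = 12; EF_E = 12+4 = 16
ES_F = max(EF_A=8, EF_C=6, EF_D=11, EF_E=16) = 16; EF_F = 16+7 = 23
Expected project duration μ = 23 weeks. Critical path: B → E → F.

Variance along critical path = 1.778 + 0.111 + 7.111 = 9.000; σ = 3.000 weeks.
D = μ + z·σ = 23 + 0.842·3.000 = 25.5 weeks

25.5 weeks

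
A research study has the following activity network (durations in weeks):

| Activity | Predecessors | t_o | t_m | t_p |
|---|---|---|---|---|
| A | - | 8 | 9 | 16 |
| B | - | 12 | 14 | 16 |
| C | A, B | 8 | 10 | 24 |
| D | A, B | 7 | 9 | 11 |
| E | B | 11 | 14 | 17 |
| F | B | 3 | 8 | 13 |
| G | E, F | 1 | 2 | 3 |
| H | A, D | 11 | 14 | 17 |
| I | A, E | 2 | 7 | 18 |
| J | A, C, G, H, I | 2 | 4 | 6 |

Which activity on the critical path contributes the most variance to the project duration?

te_A = (8 + 4·9 + 16)/6 = 60/6 = 10; σ²_A = ((16−8)/6)² = 1.778
te_B = (12 + 4·14 + 16)/6 = 84/6 = 14; σ²_B = ((16−12)/6)² = 0.444
te_C = (8 + 4·10 + 24)/6 = 72/6 = 12; σ²_C = ((24−8)/6)² = 7.111
te_D = (7 + 4·9 + 11)/6 = 54/6 = 9; σ²_D = ((11−7)/6)² = 0.444
te_E = (11 + 4·14 + 17)/6 = 84/6 = 14; σ²_E = ((17−11)/6)² = 1.000
te_F = (3 + 4·8 + 13)/6 = 48/6 = 8; σ²_F = ((13−3)/6)² = 2.778
te_G = (1 + 4·2 + 3)/6 = 12/6 = 2; σ²_G = ((3−1)/6)² = 0.111
te_H = (11 + 4·14 + 17)/6 = 84/6 = 14; σ²_H = ((17−11)/6)² = 1.000
te_I = (2 + 4·7 + 18)/6 = 48/6 = 8; σ²_I = ((18−2)/6)² = 7.111
te_J = (2 + 4·4 + 6)/6 = 24/6 = 4; σ²_J = ((6−2)/6)² = 0.444

Forward pass:
ES_A = 0; EF_A = 10
ES_B = 0; EF_B = 14
ES_C = max(EF_A=10, EF_B=14) = 14; EF_C = 14+12 = 26
ES_D = max(EF_A=10, EF_B=14) = 14; EF_D = 14+9 = 23
ES_E = 14; EF_E = 14+14 = 28
ES_F = 14; EF_F = 14+8 = 22
ES_G = max(EF_E=28, EF_F=22) = 28; EF_G = 28+2 = 30
ES_H = max(EF_A=10, EF_D=23) = 23; EF_H = 23+14 = 37
ES_I = max(EF_A=10, EF_E=28) = 28; EF_I = 28+8 = 36
ES_J = max(EF_A=10, EF_C=26, EF_G=30, EF_H=37, EF_I=36) = 37; EF_J = 37+4 = 41
Expected project duration μ = 41 weeks. Critical path: B → D → H → J.

Variances on critical path: σ²_B=0.444, σ²_D=0.444, σ²_H=1.000, σ²_J=0.444.
Largest is σ²_H = 1.000.

H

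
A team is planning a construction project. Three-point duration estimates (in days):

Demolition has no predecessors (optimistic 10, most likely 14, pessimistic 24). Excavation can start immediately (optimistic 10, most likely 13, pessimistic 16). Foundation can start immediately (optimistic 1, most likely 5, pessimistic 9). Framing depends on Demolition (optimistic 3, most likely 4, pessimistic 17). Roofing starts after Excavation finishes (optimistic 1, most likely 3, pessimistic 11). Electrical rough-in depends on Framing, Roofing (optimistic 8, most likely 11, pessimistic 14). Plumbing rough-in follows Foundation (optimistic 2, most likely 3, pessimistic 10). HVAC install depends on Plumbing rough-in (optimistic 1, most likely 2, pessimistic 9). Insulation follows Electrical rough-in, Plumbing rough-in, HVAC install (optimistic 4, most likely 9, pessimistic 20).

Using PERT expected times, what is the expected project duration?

42 days

te_Demolition = (10 + 4·14 + 24)/6 = 90/6 = 15
te_Excavation = (10 + 4·13 + 16)/6 = 78/6 = 13
te_Foundation = (1 + 4·5 + 9)/6 = 30/6 = 5
te_Framing = (3 + 4·4 + 17)/6 = 36/6 = 6
te_Roofing = (1 + 4·3 + 11)/6 = 24/6 = 4
te_Electrical rough-in = (8 + 4·11 + 14)/6 = 66/6 = 11
te_Plumbing rough-in = (2 + 4·3 + 10)/6 = 24/6 = 4
te_HVAC install = (1 + 4·2 + 9)/6 = 18/6 = 3
te_Insulation = (4 + 4·9 + 20)/6 = 60/6 = 10

Forward pass:
ES_Demolition = 0; EF_Demolition = 15
ES_Excavation = 0; EF_Excavation = 13
ES_Foundation = 0; EF_Foundation = 5
ES_Framing = 15; EF_Framing = 15+6 = 21
ES_Roofing = 13; EF_Roofing = 13+4 = 17
ES_Electrical rough-in = max(EF_Framing=21, EF_Roofing=17) = 21; EF_Electrical rough-in = 21+11 = 32
ES_Plumbing rough-in = 5; EF_Plumbing rough-in = 5+4 = 9
ES_HVAC install = 9; EF_HVAC install = 9+3 = 12
ES_Insulation = max(EF_Electrical rough-in=32, EF_Plumbing rough-in=9, EF_HVAC install=12) = 32; EF_Insulation = 32+10 = 42
Expected project duration μ = 42 days. Critical path: Demolition → Framing → Electrical rough-in → Insulation.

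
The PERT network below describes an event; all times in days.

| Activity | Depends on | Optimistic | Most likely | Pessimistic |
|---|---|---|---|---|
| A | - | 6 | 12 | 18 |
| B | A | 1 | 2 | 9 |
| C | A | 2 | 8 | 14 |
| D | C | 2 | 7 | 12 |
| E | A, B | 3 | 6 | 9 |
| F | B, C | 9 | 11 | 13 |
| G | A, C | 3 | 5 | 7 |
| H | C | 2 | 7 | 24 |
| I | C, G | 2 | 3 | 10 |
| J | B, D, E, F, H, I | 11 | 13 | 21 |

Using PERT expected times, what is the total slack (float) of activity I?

2 days

te_A = (6 + 4·12 + 18)/6 = 72/6 = 12
te_B = (1 + 4·2 + 9)/6 = 18/6 = 3
te_C = (2 + 4·8 + 14)/6 = 48/6 = 8
te_D = (2 + 4·7 + 12)/6 = 42/6 = 7
te_E = (3 + 4·6 + 9)/6 = 36/6 = 6
te_F = (9 + 4·11 + 13)/6 = 66/6 = 11
te_G = (3 + 4·5 + 7)/6 = 30/6 = 5
te_H = (2 + 4·7 + 24)/6 = 54/6 = 9
te_I = (2 + 4·3 + 10)/6 = 24/6 = 4
te_J = (11 + 4·13 + 21)/6 = 84/6 = 14

Forward pass:
ES_A = 0; EF_A = 12
ES_B = 12; EF_B = 12+3 = 15
ES_C = 12; EF_C = 12+8 = 20
ES_D = 20; EF_D = 20+7 = 27
ES_E = max(EF_A=12, EF_B=15) = 15; EF_E = 15+6 = 21
ES_F = max(EF_B=15, EF_C=20) = 20; EF_F = 20+11 = 31
ES_G = max(EF_A=12, EF_C=20) = 20; EF_G = 20+5 = 25
ES_H = 20; EF_H = 20+9 = 29
ES_I = max(EF_C=20, EF_G=25) = 25; EF_I = 25+4 = 29
ES_J = max(EF_B=15, EF_D=27, EF_E=21, EF_F=31, EF_H=29, EF_I=29) = 31; EF_J = 31+14 = 45
Expected project duration μ = 45 days. Critical path: A → C → F → J.

Backward pass:
LF_J = 45; LS_J = 45−14 = 31
LF_I = LS_J = 31; LS_I = 31−4 = 27
LF_H = LS_J = 31; LS_H = 31−9 = 22
LF_G = LS_I = 27; LS_G = 27−5 = 22
LF_F = LS_J = 31; LS_F = 31−11 = 20
LF_E = LS_J = 31; LS_E = 31−6 = 25
LF_D = LS_J = 31; LS_D = 31−7 = 24
LF_C = min(LS_D=24, LS_F=20, LS_G=22, LS_H=22, LS_I=27) = 20; LS_C = 20−8 = 12
LF_B = min(LS_E=25, LS_F=20, LS_J=31) = 20; LS_B = 20−3 = 17
LF_A = min(LS_B=17, LS_C=12, LS_E=25, LS_G=22) = 12; LS_A = 12−12 = 0
Slack_I = LS_I − ES_I = 27 − 25 = 2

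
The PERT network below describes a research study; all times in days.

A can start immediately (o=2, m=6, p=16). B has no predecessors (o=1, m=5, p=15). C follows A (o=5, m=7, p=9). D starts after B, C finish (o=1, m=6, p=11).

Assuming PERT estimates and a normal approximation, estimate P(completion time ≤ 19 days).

te_A = (2 + 4·6 + 16)/6 = 42/6 = 7; σ²_A = ((16−2)/6)² = 5.444
te_B = (1 + 4·5 + 15)/6 = 36/6 = 6; σ²_B = ((15−1)/6)² = 5.444
te_C = (5 + 4·7 + 9)/6 = 42/6 = 7; σ²_C = ((9−5)/6)² = 0.444
te_D = (1 + 4·6 + 11)/6 = 36/6 = 6; σ²_D = ((11−1)/6)² = 2.778

Forward pass:
ES_A = 0; EF_A = 7
ES_B = 0; EF_B = 6
ES_C = 7; EF_C = 7+7 = 14
ES_D = max(EF_B=6, EF_C=14) = 14; EF_D = 14+6 = 20
Expected project duration μ = 20 days. Critical path: A → C → D.

Variance along critical path = 5.444 + 0.444 + 2.778 = 8.667; σ = √8.667 = 2.944 days.
Z = (19 − 20) / 2.944 = -0.340
P(T ≤ 19) = Φ(-0.340) ≈ 0.367

0.367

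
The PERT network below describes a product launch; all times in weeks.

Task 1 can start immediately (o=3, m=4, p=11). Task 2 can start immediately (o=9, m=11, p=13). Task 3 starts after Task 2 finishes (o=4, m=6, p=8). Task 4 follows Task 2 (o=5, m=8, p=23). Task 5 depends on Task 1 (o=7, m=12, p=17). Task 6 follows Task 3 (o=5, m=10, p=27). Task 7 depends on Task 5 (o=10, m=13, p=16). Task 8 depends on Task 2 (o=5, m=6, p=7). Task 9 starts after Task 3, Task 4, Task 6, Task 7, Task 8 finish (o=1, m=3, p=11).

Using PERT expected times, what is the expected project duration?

34 weeks

te_Task 1 = (3 + 4·4 + 11)/6 = 30/6 = 5
te_Task 2 = (9 + 4·11 + 13)/6 = 66/6 = 11
te_Task 3 = (4 + 4·6 + 8)/6 = 36/6 = 6
te_Task 4 = (5 + 4·8 + 23)/6 = 60/6 = 10
te_Task 5 = (7 + 4·12 + 17)/6 = 72/6 = 12
te_Task 6 = (5 + 4·10 + 27)/6 = 72/6 = 12
te_Task 7 = (10 + 4·13 + 16)/6 = 78/6 = 13
te_Task 8 = (5 + 4·6 + 7)/6 = 36/6 = 6
te_Task 9 = (1 + 4·3 + 11)/6 = 24/6 = 4

Forward pass:
ES_Task 1 = 0; EF_Task 1 = 5
ES_Task 2 = 0; EF_Task 2 = 11
ES_Task 3 = 11; EF_Task 3 = 11+6 = 17
ES_Task 4 = 11; EF_Task 4 = 11+10 = 21
ES_Task 5 = 5; EF_Task 5 = 5+12 = 17
ES_Task 6 = 17; EF_Task 6 = 17+12 = 29
ES_Task 7 = 17; EF_Task 7 = 17+13 = 30
ES_Task 8 = 11; EF_Task 8 = 11+6 = 17
ES_Task 9 = max(EF_Task 3=17, EF_Task 4=21, EF_Task 6=29, EF_Task 7=30, EF_Task 8=17) = 30; EF_Task 9 = 30+4 = 34
Expected project duration μ = 34 weeks. Critical path: Task 1 → Task 5 → Task 7 → Task 9.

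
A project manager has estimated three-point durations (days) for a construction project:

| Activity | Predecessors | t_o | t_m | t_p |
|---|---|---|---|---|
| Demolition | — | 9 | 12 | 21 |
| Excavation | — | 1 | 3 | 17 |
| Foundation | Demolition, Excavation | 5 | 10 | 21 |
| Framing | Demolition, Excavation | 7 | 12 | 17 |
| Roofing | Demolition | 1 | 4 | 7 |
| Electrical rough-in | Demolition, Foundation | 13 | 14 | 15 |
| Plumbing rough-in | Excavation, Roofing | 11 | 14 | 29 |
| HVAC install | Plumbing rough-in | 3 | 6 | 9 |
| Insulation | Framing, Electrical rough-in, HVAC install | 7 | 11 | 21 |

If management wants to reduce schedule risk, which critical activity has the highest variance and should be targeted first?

Plumbing rough-in

te_Demolition = (9 + 4·12 + 21)/6 = 78/6 = 13; σ²_Demolition = ((21−9)/6)² = 4.000
te_Excavation = (1 + 4·3 + 17)/6 = 30/6 = 5; σ²_Excavation = ((17−1)/6)² = 7.111
te_Foundation = (5 + 4·10 + 21)/6 = 66/6 = 11; σ²_Foundation = ((21−5)/6)² = 7.111
te_Framing = (7 + 4·12 + 17)/6 = 72/6 = 12; σ²_Framing = ((17−7)/6)² = 2.778
te_Roofing = (1 + 4·4 + 7)/6 = 24/6 = 4; σ²_Roofing = ((7−1)/6)² = 1.000
te_Electrical rough-in = (13 + 4·14 + 15)/6 = 84/6 = 14; σ²_Electrical rough-in = ((15−13)/6)² = 0.111
te_Plumbing rough-in = (11 + 4·14 + 29)/6 = 96/6 = 16; σ²_Plumbing rough-in = ((29−11)/6)² = 9.000
te_HVAC install = (3 + 4·6 + 9)/6 = 36/6 = 6; σ²_HVAC install = ((9−3)/6)² = 1.000
te_Insulation = (7 + 4·11 + 21)/6 = 72/6 = 12; σ²_Insulation = ((21−7)/6)² = 5.444

Forward pass:
ES_Demolition = 0; EF_Demolition = 13
ES_Excavation = 0; EF_Excavation = 5
ES_Foundation = max(EF_Demolition=13, EF_Excavation=5) = 13; EF_Foundation = 13+11 = 24
ES_Framing = max(EF_Demolition=13, EF_Excavation=5) = 13; EF_Framing = 13+12 = 25
ES_Roofing = 13; EF_Roofing = 13+4 = 17
ES_Electrical rough-in = max(EF_Demolition=13, EF_Foundation=24) = 24; EF_Electrical rough-in = 24+14 = 38
ES_Plumbing rough-in = max(EF_Excavation=5, EF_Roofing=17) = 17; EF_Plumbing rough-in = 17+16 = 33
ES_HVAC install = 33; EF_HVAC install = 33+6 = 39
ES_Insulation = max(EF_Framing=25, EF_Electrical rough-in=38, EF_HVAC install=39) = 39; EF_Insulation = 39+12 = 51
Expected project duration μ = 51 days. Critical path: Demolition → Roofing → Plumbing rough-in → HVAC install → Insulation.

Variances on critical path: σ²_Demolition=4.000, σ²_Roofing=1.000, σ²_Plumbing rough-in=9.000, σ²_HVAC install=1.000, σ²_Insulation=5.444.
Largest is σ²_Plumbing rough-in = 9.000.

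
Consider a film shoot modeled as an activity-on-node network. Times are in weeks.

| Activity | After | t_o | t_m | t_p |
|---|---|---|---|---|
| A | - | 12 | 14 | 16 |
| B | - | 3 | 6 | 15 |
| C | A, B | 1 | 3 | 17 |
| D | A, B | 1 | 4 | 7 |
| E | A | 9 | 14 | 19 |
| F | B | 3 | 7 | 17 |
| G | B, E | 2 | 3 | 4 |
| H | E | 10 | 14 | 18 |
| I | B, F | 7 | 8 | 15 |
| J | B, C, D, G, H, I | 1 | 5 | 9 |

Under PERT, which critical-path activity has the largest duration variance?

te_A = (12 + 4·14 + 16)/6 = 84/6 = 14; σ²_A = ((16−12)/6)² = 0.444
te_B = (3 + 4·6 + 15)/6 = 42/6 = 7; σ²_B = ((15−3)/6)² = 4.000
te_C = (1 + 4·3 + 17)/6 = 30/6 = 5; σ²_C = ((17−1)/6)² = 7.111
te_D = (1 + 4·4 + 7)/6 = 24/6 = 4; σ²_D = ((7−1)/6)² = 1.000
te_E = (9 + 4·14 + 19)/6 = 84/6 = 14; σ²_E = ((19−9)/6)² = 2.778
te_F = (3 + 4·7 + 17)/6 = 48/6 = 8; σ²_F = ((17−3)/6)² = 5.444
te_G = (2 + 4·3 + 4)/6 = 18/6 = 3; σ²_G = ((4−2)/6)² = 0.111
te_H = (10 + 4·14 + 18)/6 = 84/6 = 14; σ²_H = ((18−10)/6)² = 1.778
te_I = (7 + 4·8 + 15)/6 = 54/6 = 9; σ²_I = ((15−7)/6)² = 1.778
te_J = (1 + 4·5 + 9)/6 = 30/6 = 5; σ²_J = ((9−1)/6)² = 1.778

Forward pass:
ES_A = 0; EF_A = 14
ES_B = 0; EF_B = 7
ES_C = max(EF_A=14, EF_B=7) = 14; EF_C = 14+5 = 19
ES_D = max(EF_A=14, EF_B=7) = 14; EF_D = 14+4 = 18
ES_E = 14; EF_E = 14+14 = 28
ES_F = 7; EF_F = 7+8 = 15
ES_G = max(EF_B=7, EF_E=28) = 28; EF_G = 28+3 = 31
ES_H = 28; EF_H = 28+14 = 42
ES_I = max(EF_B=7, EF_F=15) = 15; EF_I = 15+9 = 24
ES_J = max(EF_B=7, EF_C=19, EF_D=18, EF_G=31, EF_H=42, EF_I=24) = 42; EF_J = 42+5 = 47
Expected project duration μ = 47 weeks. Critical path: A → E → H → J.

Variances on critical path: σ²_A=0.444, σ²_E=2.778, σ²_H=1.778, σ²_J=1.778.
Largest is σ²_E = 2.778.

E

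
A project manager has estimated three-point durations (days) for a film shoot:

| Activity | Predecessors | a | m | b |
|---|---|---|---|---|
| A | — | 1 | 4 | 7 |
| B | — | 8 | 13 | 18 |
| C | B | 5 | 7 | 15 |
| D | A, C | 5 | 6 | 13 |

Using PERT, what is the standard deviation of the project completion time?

te_A = (1 + 4·4 + 7)/6 = 24/6 = 4; σ²_A = ((7−1)/6)² = 1.000
te_B = (8 + 4·13 + 18)/6 = 78/6 = 13; σ²_B = ((18−8)/6)² = 2.778
te_C = (5 + 4·7 + 15)/6 = 48/6 = 8; σ²_C = ((15−5)/6)² = 2.778
te_D = (5 + 4·6 + 13)/6 = 42/6 = 7; σ²_D = ((13−5)/6)² = 1.778

Forward pass:
ES_A = 0; EF_A = 4
ES_B = 0; EF_B = 13
ES_C = 13; EF_C = 13+8 = 21
ES_D = max(EF_A=4, EF_C=21) = 21; EF_D = 21+7 = 28
Expected project duration μ = 28 days. Critical path: B → C → D.

Variance along critical path = 2.778 + 2.778 + 1.778 = 7.333
σ = √7.333 = 2.708 days

2.71 days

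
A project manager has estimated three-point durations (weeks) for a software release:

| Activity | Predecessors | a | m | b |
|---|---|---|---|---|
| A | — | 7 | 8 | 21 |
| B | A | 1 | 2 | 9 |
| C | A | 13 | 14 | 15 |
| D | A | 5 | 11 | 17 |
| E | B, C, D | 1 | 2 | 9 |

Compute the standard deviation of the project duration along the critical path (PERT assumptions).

2.71 weeks

te_A = (7 + 4·8 + 21)/6 = 60/6 = 10; σ²_A = ((21−7)/6)² = 5.444
te_B = (1 + 4·2 + 9)/6 = 18/6 = 3; σ²_B = ((9−1)/6)² = 1.778
te_C = (13 + 4·14 + 15)/6 = 84/6 = 14; σ²_C = ((15−13)/6)² = 0.111
te_D = (5 + 4·11 + 17)/6 = 66/6 = 11; σ²_D = ((17−5)/6)² = 4.000
te_E = (1 + 4·2 + 9)/6 = 18/6 = 3; σ²_E = ((9−1)/6)² = 1.778

Forward pass:
ES_A = 0; EF_A = 10
ES_B = 10; EF_B = 10+3 = 13
ES_C = 10; EF_C = 10+14 = 24
ES_D = 10; EF_D = 10+11 = 21
ES_E = max(EF_B=13, EF_C=24, EF_D=21) = 24; EF_E = 24+3 = 27
Expected project duration μ = 27 weeks. Critical path: A → C → E.

Variance along critical path = 5.444 + 0.111 + 1.778 = 7.333
σ = √7.333 = 2.708 weeks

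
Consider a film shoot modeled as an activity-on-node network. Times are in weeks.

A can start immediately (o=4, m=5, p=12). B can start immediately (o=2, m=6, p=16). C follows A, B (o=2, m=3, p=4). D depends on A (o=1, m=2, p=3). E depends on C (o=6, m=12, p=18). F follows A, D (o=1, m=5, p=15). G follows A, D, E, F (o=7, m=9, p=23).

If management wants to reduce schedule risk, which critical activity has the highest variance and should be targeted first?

G

te_A = (4 + 4·5 + 12)/6 = 36/6 = 6; σ²_A = ((12−4)/6)² = 1.778
te_B = (2 + 4·6 + 16)/6 = 42/6 = 7; σ²_B = ((16−2)/6)² = 5.444
te_C = (2 + 4·3 + 4)/6 = 18/6 = 3; σ²_C = ((4−2)/6)² = 0.111
te_D = (1 + 4·2 + 3)/6 = 12/6 = 2; σ²_D = ((3−1)/6)² = 0.111
te_E = (6 + 4·12 + 18)/6 = 72/6 = 12; σ²_E = ((18−6)/6)² = 4.000
te_F = (1 + 4·5 + 15)/6 = 36/6 = 6; σ²_F = ((15−1)/6)² = 5.444
te_G = (7 + 4·9 + 23)/6 = 66/6 = 11; σ²_G = ((23−7)/6)² = 7.111

Forward pass:
ES_A = 0; EF_A = 6
ES_B = 0; EF_B = 7
ES_C = max(EF_A=6, EF_B=7) = 7; EF_C = 7+3 = 10
ES_D = 6; EF_D = 6+2 = 8
ES_E = 10; EF_E = 10+12 = 22
ES_F = max(EF_A=6, EF_D=8) = 8; EF_F = 8+6 = 14
ES_G = max(EF_A=6, EF_D=8, EF_E=22, EF_F=14) = 22; EF_G = 22+11 = 33
Expected project duration μ = 33 weeks. Critical path: B → C → E → G.

Variances on critical path: σ²_B=5.444, σ²_C=0.111, σ²_E=4.000, σ²_G=7.111.
Largest is σ²_G = 7.111.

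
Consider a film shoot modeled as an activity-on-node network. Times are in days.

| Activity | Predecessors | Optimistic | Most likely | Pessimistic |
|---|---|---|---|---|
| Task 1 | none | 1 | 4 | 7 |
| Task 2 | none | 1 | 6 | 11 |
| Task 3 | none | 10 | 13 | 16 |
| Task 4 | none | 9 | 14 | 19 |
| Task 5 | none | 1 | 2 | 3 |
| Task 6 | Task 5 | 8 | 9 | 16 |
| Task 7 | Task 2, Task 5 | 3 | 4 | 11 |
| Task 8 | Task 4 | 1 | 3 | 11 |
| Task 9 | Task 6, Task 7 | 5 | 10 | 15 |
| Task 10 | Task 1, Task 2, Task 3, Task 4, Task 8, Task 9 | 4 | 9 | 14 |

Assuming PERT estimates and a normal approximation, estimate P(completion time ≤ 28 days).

te_Task 1 = (1 + 4·4 + 7)/6 = 24/6 = 4; σ²_Task 1 = ((7−1)/6)² = 1.000
te_Task 2 = (1 + 4·6 + 11)/6 = 36/6 = 6; σ²_Task 2 = ((11−1)/6)² = 2.778
te_Task 3 = (10 + 4·13 + 16)/6 = 78/6 = 13; σ²_Task 3 = ((16−10)/6)² = 1.000
te_Task 4 = (9 + 4·14 + 19)/6 = 84/6 = 14; σ²_Task 4 = ((19−9)/6)² = 2.778
te_Task 5 = (1 + 4·2 + 3)/6 = 12/6 = 2; σ²_Task 5 = ((3−1)/6)² = 0.111
te_Task 6 = (8 + 4·9 + 16)/6 = 60/6 = 10; σ²_Task 6 = ((16−8)/6)² = 1.778
te_Task 7 = (3 + 4·4 + 11)/6 = 30/6 = 5; σ²_Task 7 = ((11−3)/6)² = 1.778
te_Task 8 = (1 + 4·3 + 11)/6 = 24/6 = 4; σ²_Task 8 = ((11−1)/6)² = 2.778
te_Task 9 = (5 + 4·10 + 15)/6 = 60/6 = 10; σ²_Task 9 = ((15−5)/6)² = 2.778
te_Task 10 = (4 + 4·9 + 14)/6 = 54/6 = 9; σ²_Task 10 = ((14−4)/6)² = 2.778

Forward pass:
ES_Task 1 = 0; EF_Task 1 = 4
ES_Task 2 = 0; EF_Task 2 = 6
ES_Task 3 = 0; EF_Task 3 = 13
ES_Task 4 = 0; EF_Task 4 = 14
ES_Task 5 = 0; EF_Task 5 = 2
ES_Task 6 = 2; EF_Task 6 = 2+10 = 12
ES_Task 7 = max(EF_Task 2=6, EF_Task 5=2) = 6; EF_Task 7 = 6+5 = 11
ES_Task 8 = 14; EF_Task 8 = 14+4 = 18
ES_Task 9 = max(EF_Task 6=12, EF_Task 7=11) = 12; EF_Task 9 = 12+10 = 22
ES_Task 10 = max(EF_Task 1=4, EF_Task 2=6, EF_Task 3=13, EF_Task 4=14, EF_Task 8=18, EF_Task 9=22) = 22; EF_Task 10 = 22+9 = 31
Expected project duration μ = 31 days. Critical path: Task 5 → Task 6 → Task 9 → Task 10.

Variance along critical path = 0.111 + 1.778 + 2.778 + 2.778 = 7.444; σ = √7.444 = 2.728 days.
Z = (28 − 31) / 2.728 = -1.100
P(T ≤ 28) = Φ(-1.100) ≈ 0.136

0.136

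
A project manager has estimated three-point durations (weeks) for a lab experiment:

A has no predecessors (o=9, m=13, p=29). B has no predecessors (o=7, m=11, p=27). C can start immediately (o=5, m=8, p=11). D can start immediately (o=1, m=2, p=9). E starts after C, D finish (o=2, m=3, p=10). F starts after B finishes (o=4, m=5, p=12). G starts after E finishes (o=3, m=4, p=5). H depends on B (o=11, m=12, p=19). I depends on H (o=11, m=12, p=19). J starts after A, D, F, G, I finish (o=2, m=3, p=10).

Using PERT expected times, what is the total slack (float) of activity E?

te_A = (9 + 4·13 + 29)/6 = 90/6 = 15
te_B = (7 + 4·11 + 27)/6 = 78/6 = 13
te_C = (5 + 4·8 + 11)/6 = 48/6 = 8
te_D = (1 + 4·2 + 9)/6 = 18/6 = 3
te_E = (2 + 4·3 + 10)/6 = 24/6 = 4
te_F = (4 + 4·5 + 12)/6 = 36/6 = 6
te_G = (3 + 4·4 + 5)/6 = 24/6 = 4
te_H = (11 + 4·12 + 19)/6 = 78/6 = 13
te_I = (11 + 4·12 + 19)/6 = 78/6 = 13
te_J = (2 + 4·3 + 10)/6 = 24/6 = 4

Forward pass:
ES_A = 0; EF_A = 15
ES_B = 0; EF_B = 13
ES_C = 0; EF_C = 8
ES_D = 0; EF_D = 3
ES_E = max(EF_C=8, EF_D=3) = 8; EF_E = 8+4 = 12
ES_F = 13; EF_F = 13+6 = 19
ES_G = 12; EF_G = 12+4 = 16
ES_H = 13; EF_H = 13+13 = 26
ES_I = 26; EF_I = 26+13 = 39
ES_J = max(EF_A=15, EF_D=3, EF_F=19, EF_G=16, EF_I=39) = 39; EF_J = 39+4 = 43
Expected project duration μ = 43 weeks. Critical path: B → H → I → J.

Backward pass:
LF_J = 43; LS_J = 43−4 = 39
LF_I = LS_J = 39; LS_I = 39−13 = 26
LF_H = LS_I = 26; LS_H = 26−13 = 13
LF_G = LS_J = 39; LS_G = 39−4 = 35
LF_F = LS_J = 39; LS_F = 39−6 = 33
LF_E = LS_G = 35; LS_E = 35−4 = 31
LF_D = min(LS_E=31, LS_J=39) = 31; LS_D = 31−3 = 28
LF_C = LS_E = 31; LS_C = 31−8 = 23
LF_B = min(LS_F=33, LS_H=13) = 13; LS_B = 13−13 = 0
LF_A = LS_J = 39; LS_A = 39−15 = 24
Slack_E = LS_E − ES_E = 31 − 8 = 23

23 weeks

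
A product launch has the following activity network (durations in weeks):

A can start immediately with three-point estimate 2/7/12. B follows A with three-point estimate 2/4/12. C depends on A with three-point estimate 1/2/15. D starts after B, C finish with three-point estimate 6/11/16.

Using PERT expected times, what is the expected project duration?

te_A = (2 + 4·7 + 12)/6 = 42/6 = 7
te_B = (2 + 4·4 + 12)/6 = 30/6 = 5
te_C = (1 + 4·2 + 15)/6 = 24/6 = 4
te_D = (6 + 4·11 + 16)/6 = 66/6 = 11

Forward pass:
ES_A = 0; EF_A = 7
ES_B = 7; EF_B = 7+5 = 12
ES_C = 7; EF_C = 7+4 = 11
ES_D = max(EF_B=12, EF_C=11) = 12; EF_D = 12+11 = 23
Expected project duration μ = 23 weeks. Critical path: A → B → D.

23 weeks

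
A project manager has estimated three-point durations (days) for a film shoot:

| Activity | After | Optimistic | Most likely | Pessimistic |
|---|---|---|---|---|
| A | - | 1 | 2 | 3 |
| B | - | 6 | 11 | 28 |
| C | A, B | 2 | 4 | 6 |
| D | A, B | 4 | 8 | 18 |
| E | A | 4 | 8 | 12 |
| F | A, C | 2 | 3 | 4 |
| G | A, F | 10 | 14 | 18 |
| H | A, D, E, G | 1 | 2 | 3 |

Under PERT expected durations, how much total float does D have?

te_A = (1 + 4·2 + 3)/6 = 12/6 = 2
te_B = (6 + 4·11 + 28)/6 = 78/6 = 13
te_C = (2 + 4·4 + 6)/6 = 24/6 = 4
te_D = (4 + 4·8 + 18)/6 = 54/6 = 9
te_E = (4 + 4·8 + 12)/6 = 48/6 = 8
te_F = (2 + 4·3 + 4)/6 = 18/6 = 3
te_G = (10 + 4·14 + 18)/6 = 84/6 = 14
te_H = (1 + 4·2 + 3)/6 = 12/6 = 2

Forward pass:
ES_A = 0; EF_A = 2
ES_B = 0; EF_B = 13
ES_C = max(EF_A=2, EF_B=13) = 13; EF_C = 13+4 = 17
ES_D = max(EF_A=2, EF_B=13) = 13; EF_D = 13+9 = 22
ES_E = 2; EF_E = 2+8 = 10
ES_F = max(EF_A=2, EF_C=17) = 17; EF_F = 17+3 = 20
ES_G = max(EF_A=2, EF_F=20) = 20; EF_G = 20+14 = 34
ES_H = max(EF_A=2, EF_D=22, EF_E=10, EF_G=34) = 34; EF_H = 34+2 = 36
Expected project duration μ = 36 days. Critical path: B → C → F → G → H.

Backward pass:
LF_H = 36; LS_H = 36−2 = 34
LF_G = LS_H = 34; LS_G = 34−14 = 20
LF_F = LS_G = 20; LS_F = 20−3 = 17
LF_E = LS_H = 34; LS_E = 34−8 = 26
LF_D = LS_H = 34; LS_D = 34−9 = 25
LF_C = LS_F = 17; LS_C = 17−4 = 13
LF_B = min(LS_C=13, LS_D=25) = 13; LS_B = 13−13 = 0
LF_A = min(LS_C=13, LS_D=25, LS_E=26, LS_F=17, LS_G=20, LS_H=34) = 13; LS_A = 13−2 = 11
Slack_D = LS_D − ES_D = 25 − 13 = 12

12 days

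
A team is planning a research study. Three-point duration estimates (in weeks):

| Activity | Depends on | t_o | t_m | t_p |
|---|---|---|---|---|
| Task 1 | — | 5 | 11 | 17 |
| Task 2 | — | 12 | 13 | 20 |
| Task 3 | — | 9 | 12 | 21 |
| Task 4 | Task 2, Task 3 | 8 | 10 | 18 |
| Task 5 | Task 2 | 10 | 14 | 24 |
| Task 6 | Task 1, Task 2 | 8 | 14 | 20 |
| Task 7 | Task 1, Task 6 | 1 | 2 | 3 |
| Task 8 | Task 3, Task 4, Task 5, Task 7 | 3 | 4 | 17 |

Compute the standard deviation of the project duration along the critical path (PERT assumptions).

te_Task 1 = (5 + 4·11 + 17)/6 = 66/6 = 11; σ²_Task 1 = ((17−5)/6)² = 4.000
te_Task 2 = (12 + 4·13 + 20)/6 = 84/6 = 14; σ²_Task 2 = ((20−12)/6)² = 1.778
te_Task 3 = (9 + 4·12 + 21)/6 = 78/6 = 13; σ²_Task 3 = ((21−9)/6)² = 4.000
te_Task 4 = (8 + 4·10 + 18)/6 = 66/6 = 11; σ²_Task 4 = ((18−8)/6)² = 2.778
te_Task 5 = (10 + 4·14 + 24)/6 = 90/6 = 15; σ²_Task 5 = ((24−10)/6)² = 5.444
te_Task 6 = (8 + 4·14 + 20)/6 = 84/6 = 14; σ²_Task 6 = ((20−8)/6)² = 4.000
te_Task 7 = (1 + 4·2 + 3)/6 = 12/6 = 2; σ²_Task 7 = ((3−1)/6)² = 0.111
te_Task 8 = (3 + 4·4 + 17)/6 = 36/6 = 6; σ²_Task 8 = ((17−3)/6)² = 5.444

Forward pass:
ES_Task 1 = 0; EF_Task 1 = 11
ES_Task 2 = 0; EF_Task 2 = 14
ES_Task 3 = 0; EF_Task 3 = 13
ES_Task 4 = max(EF_Task 2=14, EF_Task 3=13) = 14; EF_Task 4 = 14+11 = 25
ES_Task 5 = 14; EF_Task 5 = 14+15 = 29
ES_Task 6 = max(EF_Task 1=11, EF_Task 2=14) = 14; EF_Task 6 = 14+14 = 28
ES_Task 7 = max(EF_Task 1=11, EF_Task 6=28) = 28; EF_Task 7 = 28+2 = 30
ES_Task 8 = max(EF_Task 3=13, EF_Task 4=25, EF_Task 5=29, EF_Task 7=30) = 30; EF_Task 8 = 30+6 = 36
Expected project duration μ = 36 weeks. Critical path: Task 2 → Task 6 → Task 7 → Task 8.

Variance along critical path = 1.778 + 4.000 + 0.111 + 5.444 = 11.333
σ = √11.333 = 3.367 weeks

3.37 weeks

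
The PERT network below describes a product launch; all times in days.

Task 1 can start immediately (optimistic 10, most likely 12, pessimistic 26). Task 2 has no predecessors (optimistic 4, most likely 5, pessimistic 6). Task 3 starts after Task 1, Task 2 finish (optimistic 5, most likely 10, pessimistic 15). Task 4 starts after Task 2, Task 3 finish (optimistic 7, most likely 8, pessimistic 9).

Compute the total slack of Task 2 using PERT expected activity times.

te_Task 1 = (10 + 4·12 + 26)/6 = 84/6 = 14
te_Task 2 = (4 + 4·5 + 6)/6 = 30/6 = 5
te_Task 3 = (5 + 4·10 + 15)/6 = 60/6 = 10
te_Task 4 = (7 + 4·8 + 9)/6 = 48/6 = 8

Forward pass:
ES_Task 1 = 0; EF_Task 1 = 14
ES_Task 2 = 0; EF_Task 2 = 5
ES_Task 3 = max(EF_Task 1=14, EF_Task 2=5) = 14; EF_Task 3 = 14+10 = 24
ES_Task 4 = max(EF_Task 2=5, EF_Task 3=24) = 24; EF_Task 4 = 24+8 = 32
Expected project duration μ = 32 days. Critical path: Task 1 → Task 3 → Task 4.

Backward pass:
LF_Task 4 = 32; LS_Task 4 = 32−8 = 24
LF_Task 3 = LS_Task 4 = 24; LS_Task 3 = 24−10 = 14
LF_Task 2 = min(LS_Task 3=14, LS_Task 4=24) = 14; LS_Task 2 = 14−5 = 9
LF_Task 1 = LS_Task 3 = 14; LS_Task 1 = 14−14 = 0
Slack_Task 2 = LS_Task 2 − ES_Task 2 = 9 − 0 = 9

9 days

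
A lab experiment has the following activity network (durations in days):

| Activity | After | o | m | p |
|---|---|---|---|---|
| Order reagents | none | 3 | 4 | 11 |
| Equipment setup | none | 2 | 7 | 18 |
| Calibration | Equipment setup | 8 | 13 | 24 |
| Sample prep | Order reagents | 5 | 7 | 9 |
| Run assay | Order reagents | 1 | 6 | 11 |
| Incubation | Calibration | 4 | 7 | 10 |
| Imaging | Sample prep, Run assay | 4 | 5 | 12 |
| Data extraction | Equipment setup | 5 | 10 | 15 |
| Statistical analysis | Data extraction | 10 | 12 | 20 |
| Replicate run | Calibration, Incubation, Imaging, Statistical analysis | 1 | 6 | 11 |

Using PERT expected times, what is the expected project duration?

te_Order reagents = (3 + 4·4 + 11)/6 = 30/6 = 5
te_Equipment setup = (2 + 4·7 + 18)/6 = 48/6 = 8
te_Calibration = (8 + 4·13 + 24)/6 = 84/6 = 14
te_Sample prep = (5 + 4·7 + 9)/6 = 42/6 = 7
te_Run assay = (1 + 4·6 + 11)/6 = 36/6 = 6
te_Incubation = (4 + 4·7 + 10)/6 = 42/6 = 7
te_Imaging = (4 + 4·5 + 12)/6 = 36/6 = 6
te_Data extraction = (5 + 4·10 + 15)/6 = 60/6 = 10
te_Statistical analysis = (10 + 4·12 + 20)/6 = 78/6 = 13
te_Replicate run = (1 + 4·6 + 11)/6 = 36/6 = 6

Forward pass:
ES_Order reagents = 0; EF_Order reagents = 5
ES_Equipment setup = 0; EF_Equipment setup = 8
ES_Calibration = 8; EF_Calibration = 8+14 = 22
ES_Sample prep = 5; EF_Sample prep = 5+7 = 12
ES_Run assay = 5; EF_Run assay = 5+6 = 11
ES_Incubation = 22; EF_Incubation = 22+7 = 29
ES_Imaging = max(EF_Sample prep=12, EF_Run assay=11) = 12; EF_Imaging = 12+6 = 18
ES_Data extraction = 8; EF_Data extraction = 8+10 = 18
ES_Statistical analysis = 18; EF_Statistical analysis = 18+13 = 31
ES_Replicate run = max(EF_Calibration=22, EF_Incubation=29, EF_Imaging=18, EF_Statistical analysis=31) = 31; EF_Replicate run = 31+6 = 37
Expected project duration μ = 37 days. Critical path: Equipment setup → Data extraction → Statistical analysis → Replicate run.

37 days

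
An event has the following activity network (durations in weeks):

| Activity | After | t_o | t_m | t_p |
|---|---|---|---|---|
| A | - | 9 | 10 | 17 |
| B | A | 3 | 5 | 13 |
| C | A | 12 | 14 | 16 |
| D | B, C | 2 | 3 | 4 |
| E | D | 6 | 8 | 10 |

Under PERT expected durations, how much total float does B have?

8 weeks

te_A = (9 + 4·10 + 17)/6 = 66/6 = 11
te_B = (3 + 4·5 + 13)/6 = 36/6 = 6
te_C = (12 + 4·14 + 16)/6 = 84/6 = 14
te_D = (2 + 4·3 + 4)/6 = 18/6 = 3
te_E = (6 + 4·8 + 10)/6 = 48/6 = 8

Forward pass:
ES_A = 0; EF_A = 11
ES_B = 11; EF_B = 11+6 = 17
ES_C = 11; EF_C = 11+14 = 25
ES_D = max(EF_B=17, EF_C=25) = 25; EF_D = 25+3 = 28
ES_E = 28; EF_E = 28+8 = 36
Expected project duration μ = 36 weeks. Critical path: A → C → D → E.

Backward pass:
LF_E = 36; LS_E = 36−8 = 28
LF_D = LS_E = 28; LS_D = 28−3 = 25
LF_C = LS_D = 25; LS_C = 25−14 = 11
LF_B = LS_D = 25; LS_B = 25−6 = 19
LF_A = min(LS_B=19, LS_C=11) = 11; LS_A = 11−11 = 0
Slack_B = LS_B − ES_B = 19 − 11 = 8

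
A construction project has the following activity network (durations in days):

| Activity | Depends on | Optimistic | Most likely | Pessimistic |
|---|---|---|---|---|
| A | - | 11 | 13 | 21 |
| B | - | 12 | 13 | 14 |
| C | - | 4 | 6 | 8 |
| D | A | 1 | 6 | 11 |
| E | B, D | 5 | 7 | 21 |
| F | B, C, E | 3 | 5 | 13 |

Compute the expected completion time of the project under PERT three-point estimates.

te_A = (11 + 4·13 + 21)/6 = 84/6 = 14
te_B = (12 + 4·13 + 14)/6 = 78/6 = 13
te_C = (4 + 4·6 + 8)/6 = 36/6 = 6
te_D = (1 + 4·6 + 11)/6 = 36/6 = 6
te_E = (5 + 4·7 + 21)/6 = 54/6 = 9
te_F = (3 + 4·5 + 13)/6 = 36/6 = 6

Forward pass:
ES_A = 0; EF_A = 14
ES_B = 0; EF_B = 13
ES_C = 0; EF_C = 6
ES_D = 14; EF_D = 14+6 = 20
ES_E = max(EF_B=13, EF_D=20) = 20; EF_E = 20+9 = 29
ES_F = max(EF_B=13, EF_C=6, EF_E=29) = 29; EF_F = 29+6 = 35
Expected project duration μ = 35 days. Critical path: A → D → E → F.

35 days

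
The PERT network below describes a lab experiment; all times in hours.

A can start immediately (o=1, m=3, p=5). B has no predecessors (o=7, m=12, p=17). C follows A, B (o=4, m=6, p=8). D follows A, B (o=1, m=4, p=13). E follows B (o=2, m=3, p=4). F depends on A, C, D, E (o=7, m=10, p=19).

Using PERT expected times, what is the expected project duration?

29 hours

te_A = (1 + 4·3 + 5)/6 = 18/6 = 3
te_B = (7 + 4·12 + 17)/6 = 72/6 = 12
te_C = (4 + 4·6 + 8)/6 = 36/6 = 6
te_D = (1 + 4·4 + 13)/6 = 30/6 = 5
te_E = (2 + 4·3 + 4)/6 = 18/6 = 3
te_F = (7 + 4·10 + 19)/6 = 66/6 = 11

Forward pass:
ES_A = 0; EF_A = 3
ES_B = 0; EF_B = 12
ES_C = max(EF_A=3, EF_B=12) = 12; EF_C = 12+6 = 18
ES_D = max(EF_A=3, EF_B=12) = 12; EF_D = 12+5 = 17
ES_E = 12; EF_E = 12+3 = 15
ES_F = max(EF_A=3, EF_C=18, EF_D=17, EF_E=15) = 18; EF_F = 18+11 = 29
Expected project duration μ = 29 hours. Critical path: B → C → F.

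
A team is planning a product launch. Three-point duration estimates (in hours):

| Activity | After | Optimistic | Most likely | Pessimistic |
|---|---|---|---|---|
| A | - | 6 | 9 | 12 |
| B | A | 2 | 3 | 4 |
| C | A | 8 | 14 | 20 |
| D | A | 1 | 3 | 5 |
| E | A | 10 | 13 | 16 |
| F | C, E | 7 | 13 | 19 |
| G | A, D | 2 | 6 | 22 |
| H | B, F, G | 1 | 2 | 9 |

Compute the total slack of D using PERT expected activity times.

te_A = (6 + 4·9 + 12)/6 = 54/6 = 9
te_B = (2 + 4·3 + 4)/6 = 18/6 = 3
te_C = (8 + 4·14 + 20)/6 = 84/6 = 14
te_D = (1 + 4·3 + 5)/6 = 18/6 = 3
te_E = (10 + 4·13 + 16)/6 = 78/6 = 13
te_F = (7 + 4·13 + 19)/6 = 78/6 = 13
te_G = (2 + 4·6 + 22)/6 = 48/6 = 8
te_H = (1 + 4·2 + 9)/6 = 18/6 = 3

Forward pass:
ES_A = 0; EF_A = 9
ES_B = 9; EF_B = 9+3 = 12
ES_C = 9; EF_C = 9+14 = 23
ES_D = 9; EF_D = 9+3 = 12
ES_E = 9; EF_E = 9+13 = 22
ES_F = max(EF_C=23, EF_E=22) = 23; EF_F = 23+13 = 36
ES_G = max(EF_A=9, EF_D=12) = 12; EF_G = 12+8 = 20
ES_H = max(EF_B=12, EF_F=36, EF_G=20) = 36; EF_H = 36+3 = 39
Expected project duration μ = 39 hours. Critical path: A → C → F → H.

Backward pass:
LF_H = 39; LS_H = 39−3 = 36
LF_G = LS_H = 36; LS_G = 36−8 = 28
LF_F = LS_H = 36; LS_F = 36−13 = 23
LF_E = LS_F = 23; LS_E = 23−13 = 10
LF_D = LS_G = 28; LS_D = 28−3 = 25
LF_C = LS_F = 23; LS_C = 23−14 = 9
LF_B = LS_H = 36; LS_B = 36−3 = 33
LF_A = min(LS_B=33, LS_C=9, LS_D=25, LS_E=10, LS_G=28) = 9; LS_A = 9−9 = 0
Slack_D = LS_D − ES_D = 25 − 9 = 16

16 hours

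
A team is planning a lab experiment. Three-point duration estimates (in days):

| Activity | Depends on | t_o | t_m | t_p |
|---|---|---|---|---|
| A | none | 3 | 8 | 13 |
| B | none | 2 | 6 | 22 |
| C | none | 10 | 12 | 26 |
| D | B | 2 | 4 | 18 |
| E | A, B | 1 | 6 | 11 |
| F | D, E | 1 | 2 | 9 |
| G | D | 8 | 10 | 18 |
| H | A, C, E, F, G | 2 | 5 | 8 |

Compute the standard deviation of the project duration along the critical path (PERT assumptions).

4.69 days

te_A = (3 + 4·8 + 13)/6 = 48/6 = 8; σ²_A = ((13−3)/6)² = 2.778
te_B = (2 + 4·6 + 22)/6 = 48/6 = 8; σ²_B = ((22−2)/6)² = 11.111
te_C = (10 + 4·12 + 26)/6 = 84/6 = 14; σ²_C = ((26−10)/6)² = 7.111
te_D = (2 + 4·4 + 18)/6 = 36/6 = 6; σ²_D = ((18−2)/6)² = 7.111
te_E = (1 + 4·6 + 11)/6 = 36/6 = 6; σ²_E = ((11−1)/6)² = 2.778
te_F = (1 + 4·2 + 9)/6 = 18/6 = 3; σ²_F = ((9−1)/6)² = 1.778
te_G = (8 + 4·10 + 18)/6 = 66/6 = 11; σ²_G = ((18−8)/6)² = 2.778
te_H = (2 + 4·5 + 8)/6 = 30/6 = 5; σ²_H = ((8−2)/6)² = 1.000

Forward pass:
ES_A = 0; EF_A = 8
ES_B = 0; EF_B = 8
ES_C = 0; EF_C = 14
ES_D = 8; EF_D = 8+6 = 14
ES_E = max(EF_A=8, EF_B=8) = 8; EF_E = 8+6 = 14
ES_F = max(EF_D=14, EF_E=14) = 14; EF_F = 14+3 = 17
ES_G = 14; EF_G = 14+11 = 25
ES_H = max(EF_A=8, EF_C=14, EF_E=14, EF_F=17, EF_G=25) = 25; EF_H = 25+5 = 30
Expected project duration μ = 30 days. Critical path: B → D → G → H.

Variance along critical path = 11.111 + 7.111 + 2.778 + 1.000 = 22.000
σ = √22.000 = 4.690 days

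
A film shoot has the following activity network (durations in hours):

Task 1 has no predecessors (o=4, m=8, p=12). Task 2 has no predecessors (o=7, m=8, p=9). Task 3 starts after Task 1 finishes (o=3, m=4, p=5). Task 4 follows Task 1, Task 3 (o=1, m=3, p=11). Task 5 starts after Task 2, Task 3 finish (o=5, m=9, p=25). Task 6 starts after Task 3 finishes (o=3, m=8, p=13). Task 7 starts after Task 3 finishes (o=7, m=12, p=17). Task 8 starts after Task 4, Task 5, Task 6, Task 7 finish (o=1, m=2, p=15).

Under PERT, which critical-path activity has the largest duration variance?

te_Task 1 = (4 + 4·8 + 12)/6 = 48/6 = 8; σ²_Task 1 = ((12−4)/6)² = 1.778
te_Task 2 = (7 + 4·8 + 9)/6 = 48/6 = 8; σ²_Task 2 = ((9−7)/6)² = 0.111
te_Task 3 = (3 + 4·4 + 5)/6 = 24/6 = 4; σ²_Task 3 = ((5−3)/6)² = 0.111
te_Task 4 = (1 + 4·3 + 11)/6 = 24/6 = 4; σ²_Task 4 = ((11−1)/6)² = 2.778
te_Task 5 = (5 + 4·9 + 25)/6 = 66/6 = 11; σ²_Task 5 = ((25−5)/6)² = 11.111
te_Task 6 = (3 + 4·8 + 13)/6 = 48/6 = 8; σ²_Task 6 = ((13−3)/6)² = 2.778
te_Task 7 = (7 + 4·12 + 17)/6 = 72/6 = 12; σ²_Task 7 = ((17−7)/6)² = 2.778
te_Task 8 = (1 + 4·2 + 15)/6 = 24/6 = 4; σ²_Task 8 = ((15−1)/6)² = 5.444

Forward pass:
ES_Task 1 = 0; EF_Task 1 = 8
ES_Task 2 = 0; EF_Task 2 = 8
ES_Task 3 = 8; EF_Task 3 = 8+4 = 12
ES_Task 4 = max(EF_Task 1=8, EF_Task 3=12) = 12; EF_Task 4 = 12+4 = 16
ES_Task 5 = max(EF_Task 2=8, EF_Task 3=12) = 12; EF_Task 5 = 12+11 = 23
ES_Task 6 = 12; EF_Task 6 = 12+8 = 20
ES_Task 7 = 12; EF_Task 7 = 12+12 = 24
ES_Task 8 = max(EF_Task 4=16, EF_Task 5=23, EF_Task 6=20, EF_Task 7=24) = 24; EF_Task 8 = 24+4 = 28
Expected project duration μ = 28 hours. Critical path: Task 1 → Task 3 → Task 7 → Task 8.

Variances on critical path: σ²_Task 1=1.778, σ²_Task 3=0.111, σ²_Task 7=2.778, σ²_Task 8=5.444.
Largest is σ²_Task 8 = 5.444.

Task 8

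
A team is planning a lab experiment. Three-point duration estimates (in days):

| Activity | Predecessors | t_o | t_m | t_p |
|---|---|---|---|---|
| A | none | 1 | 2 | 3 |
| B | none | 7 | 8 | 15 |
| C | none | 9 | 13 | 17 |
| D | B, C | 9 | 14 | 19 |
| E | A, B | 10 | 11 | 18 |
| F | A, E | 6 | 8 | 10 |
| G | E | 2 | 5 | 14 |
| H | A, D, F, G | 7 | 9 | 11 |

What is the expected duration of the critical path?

38 days

te_A = (1 + 4·2 + 3)/6 = 12/6 = 2
te_B = (7 + 4·8 + 15)/6 = 54/6 = 9
te_C = (9 + 4·13 + 17)/6 = 78/6 = 13
te_D = (9 + 4·14 + 19)/6 = 84/6 = 14
te_E = (10 + 4·11 + 18)/6 = 72/6 = 12
te_F = (6 + 4·8 + 10)/6 = 48/6 = 8
te_G = (2 + 4·5 + 14)/6 = 36/6 = 6
te_H = (7 + 4·9 + 11)/6 = 54/6 = 9

Forward pass:
ES_A = 0; EF_A = 2
ES_B = 0; EF_B = 9
ES_C = 0; EF_C = 13
ES_D = max(EF_B=9, EF_C=13) = 13; EF_D = 13+14 = 27
ES_E = max(EF_A=2, EF_B=9) = 9; EF_E = 9+12 = 21
ES_F = max(EF_A=2, EF_E=21) = 21; EF_F = 21+8 = 29
ES_G = 21; EF_G = 21+6 = 27
ES_H = max(EF_A=2, EF_D=27, EF_F=29, EF_G=27) = 29; EF_H = 29+9 = 38
Expected project duration μ = 38 days. Critical path: B → E → F → H.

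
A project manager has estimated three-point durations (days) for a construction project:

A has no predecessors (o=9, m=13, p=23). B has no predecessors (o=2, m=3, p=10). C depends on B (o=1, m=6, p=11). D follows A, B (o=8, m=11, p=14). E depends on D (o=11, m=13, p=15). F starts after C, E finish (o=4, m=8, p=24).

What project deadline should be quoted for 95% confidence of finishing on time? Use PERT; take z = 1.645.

55.0 days

te_A = (9 + 4·13 + 23)/6 = 84/6 = 14; σ²_A = ((23−9)/6)² = 5.444
te_B = (2 + 4·3 + 10)/6 = 24/6 = 4; σ²_B = ((10−2)/6)² = 1.778
te_C = (1 + 4·6 + 11)/6 = 36/6 = 6; σ²_C = ((11−1)/6)² = 2.778
te_D = (8 + 4·11 + 14)/6 = 66/6 = 11; σ²_D = ((14−8)/6)² = 1.000
te_E = (11 + 4·13 + 15)/6 = 78/6 = 13; σ²_E = ((15−11)/6)² = 0.444
te_F = (4 + 4·8 + 24)/6 = 60/6 = 10; σ²_F = ((24−4)/6)² = 11.111

Forward pass:
ES_A = 0; EF_A = 14
ES_B = 0; EF_B = 4
ES_C = 4; EF_C = 4+6 = 10
ES_D = max(EF_A=14, EF_B=4) = 14; EF_D = 14+11 = 25
ES_E = 25; EF_E = 25+13 = 38
ES_F = max(EF_C=10, EF_E=38) = 38; EF_F = 38+10 = 48
Expected project duration μ = 48 days. Critical path: A → D → E → F.

Variance along critical path = 5.444 + 1.000 + 0.444 + 11.111 = 18.000; σ = 4.243 days.
D = μ + z·σ = 48 + 1.645·4.243 = 55.0 days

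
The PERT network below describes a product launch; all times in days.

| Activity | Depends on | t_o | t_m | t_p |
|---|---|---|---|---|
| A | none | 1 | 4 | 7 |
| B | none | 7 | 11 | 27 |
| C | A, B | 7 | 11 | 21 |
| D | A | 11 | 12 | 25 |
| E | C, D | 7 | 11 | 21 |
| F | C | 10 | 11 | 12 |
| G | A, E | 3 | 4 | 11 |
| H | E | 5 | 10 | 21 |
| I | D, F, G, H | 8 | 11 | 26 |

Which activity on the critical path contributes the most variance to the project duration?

B

te_A = (1 + 4·4 + 7)/6 = 24/6 = 4; σ²_A = ((7−1)/6)² = 1.000
te_B = (7 + 4·11 + 27)/6 = 78/6 = 13; σ²_B = ((27−7)/6)² = 11.111
te_C = (7 + 4·11 + 21)/6 = 72/6 = 12; σ²_C = ((21−7)/6)² = 5.444
te_D = (11 + 4·12 + 25)/6 = 84/6 = 14; σ²_D = ((25−11)/6)² = 5.444
te_E = (7 + 4·11 + 21)/6 = 72/6 = 12; σ²_E = ((21−7)/6)² = 5.444
te_F = (10 + 4·11 + 12)/6 = 66/6 = 11; σ²_F = ((12−10)/6)² = 0.111
te_G = (3 + 4·4 + 11)/6 = 30/6 = 5; σ²_G = ((11−3)/6)² = 1.778
te_H = (5 + 4·10 + 21)/6 = 66/6 = 11; σ²_H = ((21−5)/6)² = 7.111
te_I = (8 + 4·11 + 26)/6 = 78/6 = 13; σ²_I = ((26−8)/6)² = 9.000

Forward pass:
ES_A = 0; EF_A = 4
ES_B = 0; EF_B = 13
ES_C = max(EF_A=4, EF_B=13) = 13; EF_C = 13+12 = 25
ES_D = 4; EF_D = 4+14 = 18
ES_E = max(EF_C=25, EF_D=18) = 25; EF_E = 25+12 = 37
ES_F = 25; EF_F = 25+11 = 36
ES_G = max(EF_A=4, EF_E=37) = 37; EF_G = 37+5 = 42
ES_H = 37; EF_H = 37+11 = 48
ES_I = max(EF_D=18, EF_F=36, EF_G=42, EF_H=48) = 48; EF_I = 48+13 = 61
Expected project duration μ = 61 days. Critical path: B → C → E → H → I.

Variances on critical path: σ²_B=11.111, σ²_C=5.444, σ²_E=5.444, σ²_H=7.111, σ²_I=9.000.
Largest is σ²_B = 11.111.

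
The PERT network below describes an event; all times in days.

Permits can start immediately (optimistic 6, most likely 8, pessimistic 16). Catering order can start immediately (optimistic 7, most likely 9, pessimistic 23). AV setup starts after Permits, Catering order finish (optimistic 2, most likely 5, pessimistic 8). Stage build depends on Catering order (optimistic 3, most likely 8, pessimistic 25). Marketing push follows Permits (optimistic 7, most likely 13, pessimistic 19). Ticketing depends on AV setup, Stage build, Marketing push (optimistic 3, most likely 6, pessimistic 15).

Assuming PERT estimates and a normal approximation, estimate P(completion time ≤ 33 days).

te_Permits = (6 + 4·8 + 16)/6 = 54/6 = 9; σ²_Permits = ((16−6)/6)² = 2.778
te_Catering order = (7 + 4·9 + 23)/6 = 66/6 = 11; σ²_Catering order = ((23−7)/6)² = 7.111
te_AV setup = (2 + 4·5 + 8)/6 = 30/6 = 5; σ²_AV setup = ((8−2)/6)² = 1.000
te_Stage build = (3 + 4·8 + 25)/6 = 60/6 = 10; σ²_Stage build = ((25−3)/6)² = 13.444
te_Marketing push = (7 + 4·13 + 19)/6 = 78/6 = 13; σ²_Marketing push = ((19−7)/6)² = 4.000
te_Ticketing = (3 + 4·6 + 15)/6 = 42/6 = 7; σ²_Ticketing = ((15−3)/6)² = 4.000

Forward pass:
ES_Permits = 0; EF_Permits = 9
ES_Catering order = 0; EF_Catering order = 11
ES_AV setup = max(EF_Permits=9, EF_Catering order=11) = 11; EF_AV setup = 11+5 = 16
ES_Stage build = 11; EF_Stage build = 11+10 = 21
ES_Marketing push = 9; EF_Marketing push = 9+13 = 22
ES_Ticketing = max(EF_AV setup=16, EF_Stage build=21, EF_Marketing push=22) = 22; EF_Ticketing = 22+7 = 29
Expected project duration μ = 29 days. Critical path: Permits → Marketing push → Ticketing.

Variance along critical path = 2.778 + 4.000 + 4.000 = 10.778; σ = √10.778 = 3.283 days.
Z = (33 − 29) / 3.283 = 1.218
P(T ≤ 33) = Φ(1.218) ≈ 0.888

0.888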